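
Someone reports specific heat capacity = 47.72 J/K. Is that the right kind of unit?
No

specific heat capacity has SI base units: m^2 / (s^2 * K)
J/K does NOT reduce to m^2 / (s^2 * K); a valid unit for specific heat capacity would be e.g. J/(kg·K).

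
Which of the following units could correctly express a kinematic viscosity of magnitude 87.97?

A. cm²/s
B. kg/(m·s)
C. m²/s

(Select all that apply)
A, C

kinematic viscosity has SI base units: m^2 / s

Checking each option against m^2 / s:
  A. cm²/s: ✓ matches
  B. kg/(m·s): ✗ does not match
  C. m²/s: ✓ matches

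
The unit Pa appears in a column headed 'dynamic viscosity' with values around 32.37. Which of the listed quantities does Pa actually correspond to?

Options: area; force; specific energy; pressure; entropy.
pressure

dynamic viscosity should have units dimensionally equivalent to kg / (m * s) (e.g. Pa·s).
The given unit 'Pa' reduces to kg / (m * s^2). Of the listed options, that is the dimensionality of pressure.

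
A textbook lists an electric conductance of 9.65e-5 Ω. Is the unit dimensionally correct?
No

electric conductance has SI base units: A^2 * s^3 / (kg * m^2)
Ω does NOT reduce to A^2 * s^3 / (kg * m^2); a valid unit for electric conductance would be e.g. S.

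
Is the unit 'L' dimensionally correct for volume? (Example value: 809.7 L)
Yes

volume has SI base units: m^3
L reduces to the same SI base units, so it is a valid unit for volume.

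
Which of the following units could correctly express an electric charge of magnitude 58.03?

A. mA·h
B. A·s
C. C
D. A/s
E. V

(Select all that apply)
A, B, C

electric charge has SI base units: A * s

Checking each option against A * s:
  A. mA·h: ✓ matches
  B. A·s: ✓ matches
  C. C: ✓ matches
  D. A/s: ✗ does not match
  E. V: ✗ does not match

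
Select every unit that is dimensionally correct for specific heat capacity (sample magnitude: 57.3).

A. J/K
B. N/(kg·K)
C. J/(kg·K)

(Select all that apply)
C

specific heat capacity has SI base units: m^2 / (s^2 * K)

Checking each option against m^2 / (s^2 * K):
  A. J/K: ✗ does not match
  B. N/(kg·K): ✗ does not match
  C. J/(kg·K): ✓ matches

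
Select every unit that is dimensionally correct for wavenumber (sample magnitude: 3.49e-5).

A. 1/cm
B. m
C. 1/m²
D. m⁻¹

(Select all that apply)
A, D

wavenumber has SI base units: 1 / m

Checking each option against 1 / m:
  A. 1/cm: ✓ matches
  B. m: ✗ does not match
  C. 1/m²: ✗ does not match
  D. m⁻¹: ✓ matches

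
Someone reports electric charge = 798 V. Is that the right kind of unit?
No

electric charge has SI base units: A * s
V does NOT reduce to A * s; a valid unit for electric charge would be e.g. C.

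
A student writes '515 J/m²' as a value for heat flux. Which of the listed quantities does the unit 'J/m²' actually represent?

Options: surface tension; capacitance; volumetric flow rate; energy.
surface tension

heat flux should have units dimensionally equivalent to kg / s^3 (e.g. W/m²).
The given unit 'J/m²' reduces to kg / s^2. Of the listed options, that is the dimensionality of surface tension.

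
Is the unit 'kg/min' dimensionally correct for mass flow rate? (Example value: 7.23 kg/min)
Yes

mass flow rate has SI base units: kg / s
kg/min reduces to the same SI base units, so it is a valid unit for mass flow rate.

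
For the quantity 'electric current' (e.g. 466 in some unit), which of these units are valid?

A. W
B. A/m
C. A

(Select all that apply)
C

electric current has SI base units: A

Checking each option against A:
  A. W: ✗ does not match
  B. A/m: ✗ does not match
  C. A: ✓ matches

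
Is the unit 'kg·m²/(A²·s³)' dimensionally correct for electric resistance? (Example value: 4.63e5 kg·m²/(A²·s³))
Yes

electric resistance has SI base units: kg * m^2 / (A^2 * s^3)
kg·m²/(A²·s³) reduces to the same SI base units, so it is a valid unit for electric resistance.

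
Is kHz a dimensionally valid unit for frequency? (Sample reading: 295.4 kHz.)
Yes

frequency has SI base units: 1 / s
kHz reduces to the same SI base units, so it is a valid unit for frequency.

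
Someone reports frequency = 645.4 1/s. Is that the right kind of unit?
Yes

frequency has SI base units: 1 / s
1/s reduces to the same SI base units, so it is a valid unit for frequency.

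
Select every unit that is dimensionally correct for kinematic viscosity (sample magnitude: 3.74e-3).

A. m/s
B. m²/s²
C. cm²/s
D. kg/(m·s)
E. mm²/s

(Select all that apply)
C, E

kinematic viscosity has SI base units: m^2 / s

Checking each option against m^2 / s:
  A. m/s: ✗ does not match
  B. m²/s²: ✗ does not match
  C. cm²/s: ✓ matches
  D. kg/(m·s): ✗ does not match
  E. mm²/s: ✓ matches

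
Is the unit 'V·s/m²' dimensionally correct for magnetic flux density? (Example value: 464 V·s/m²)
Yes

magnetic flux density has SI base units: kg / (A * s^2)
V·s/m² reduces to the same SI base units, so it is a valid unit for magnetic flux density.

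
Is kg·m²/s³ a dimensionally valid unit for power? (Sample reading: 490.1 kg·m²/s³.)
Yes

power has SI base units: kg * m^2 / s^3
kg·m²/s³ reduces to the same SI base units, so it is a valid unit for power.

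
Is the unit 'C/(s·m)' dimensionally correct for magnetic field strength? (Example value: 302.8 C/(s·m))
Yes

magnetic field strength has SI base units: A / m
C/(s·m) reduces to the same SI base units, so it is a valid unit for magnetic field strength.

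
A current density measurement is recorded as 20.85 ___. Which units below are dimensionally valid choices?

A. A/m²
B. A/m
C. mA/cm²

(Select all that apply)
A, C

current density has SI base units: A / m^2

Checking each option against A / m^2:
  A. A/m²: ✓ matches
  B. A/m: ✗ does not match
  C. mA/cm²: ✓ matches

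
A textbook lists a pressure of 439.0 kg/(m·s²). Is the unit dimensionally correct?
Yes

pressure has SI base units: kg / (m * s^2)
kg/(m·s²) reduces to the same SI base units, so it is a valid unit for pressure.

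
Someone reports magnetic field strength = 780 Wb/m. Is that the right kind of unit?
No

magnetic field strength has SI base units: A / m
Wb/m does NOT reduce to A / m; a valid unit for magnetic field strength would be e.g. A/m.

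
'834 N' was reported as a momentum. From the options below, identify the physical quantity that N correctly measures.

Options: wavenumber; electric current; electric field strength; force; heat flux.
force

momentum should have units dimensionally equivalent to kg * m / s (e.g. kg·m/s).
The given unit 'N' reduces to kg * m / s^2. Of the listed options, that is the dimensionality of force.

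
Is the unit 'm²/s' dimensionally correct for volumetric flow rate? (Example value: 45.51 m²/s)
No

volumetric flow rate has SI base units: m^3 / s
m²/s does NOT reduce to m^3 / s; a valid unit for volumetric flow rate would be e.g. m³/s.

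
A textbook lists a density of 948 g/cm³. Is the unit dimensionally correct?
Yes

density has SI base units: kg / m^3
g/cm³ reduces to the same SI base units, so it is a valid unit for density.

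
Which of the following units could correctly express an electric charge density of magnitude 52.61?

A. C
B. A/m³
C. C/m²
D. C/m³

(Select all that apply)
D

electric charge density has SI base units: A * s / m^3

Checking each option against A * s / m^3:
  A. C: ✗ does not match
  B. A/m³: ✗ does not match
  C. C/m²: ✗ does not match
  D. C/m³: ✓ matches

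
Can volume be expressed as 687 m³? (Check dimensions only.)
Yes

volume has SI base units: m^3
m³ reduces to the same SI base units, so it is a valid unit for volume.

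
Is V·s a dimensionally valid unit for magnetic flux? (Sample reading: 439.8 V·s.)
Yes

magnetic flux has SI base units: kg * m^2 / (A * s^2)
V·s reduces to the same SI base units, so it is a valid unit for magnetic flux.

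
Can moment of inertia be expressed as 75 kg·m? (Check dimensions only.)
No

moment of inertia has SI base units: kg * m^2
kg·m does NOT reduce to kg * m^2; a valid unit for moment of inertia would be e.g. kg·m².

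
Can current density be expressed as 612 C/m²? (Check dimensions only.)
No

current density has SI base units: A / m^2
C/m² does NOT reduce to A / m^2; a valid unit for current density would be e.g. A/m².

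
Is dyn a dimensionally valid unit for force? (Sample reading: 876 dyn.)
Yes

force has SI base units: kg * m / s^2
dyn reduces to the same SI base units, so it is a valid unit for force.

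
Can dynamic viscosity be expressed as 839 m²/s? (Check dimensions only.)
No

dynamic viscosity has SI base units: kg / (m * s)
m²/s does NOT reduce to kg / (m * s); a valid unit for dynamic viscosity would be e.g. Pa·s.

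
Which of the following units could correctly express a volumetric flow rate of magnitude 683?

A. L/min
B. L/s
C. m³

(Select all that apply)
A, B

volumetric flow rate has SI base units: m^3 / s

Checking each option against m^3 / s:
  A. L/min: ✓ matches
  B. L/s: ✓ matches
  C. m³: ✗ does not match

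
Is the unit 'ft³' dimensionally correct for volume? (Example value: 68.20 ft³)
Yes

volume has SI base units: m^3
ft³ reduces to the same SI base units, so it is a valid unit for volume.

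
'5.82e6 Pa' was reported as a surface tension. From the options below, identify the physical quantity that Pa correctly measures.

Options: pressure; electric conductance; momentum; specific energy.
pressure

surface tension should have units dimensionally equivalent to kg / s^2 (e.g. N/m).
The given unit 'Pa' reduces to kg / (m * s^2). Of the listed options, that is the dimensionality of pressure.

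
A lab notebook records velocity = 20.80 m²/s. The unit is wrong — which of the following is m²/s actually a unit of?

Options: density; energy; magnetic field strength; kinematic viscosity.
kinematic viscosity

velocity should have units dimensionally equivalent to m / s (e.g. m/s).
The given unit 'm²/s' reduces to m^2 / s. Of the listed options, that is the dimensionality of kinematic viscosity.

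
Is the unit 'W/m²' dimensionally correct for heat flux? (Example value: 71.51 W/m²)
Yes

heat flux has SI base units: kg / s^3
W/m² reduces to the same SI base units, so it is a valid unit for heat flux.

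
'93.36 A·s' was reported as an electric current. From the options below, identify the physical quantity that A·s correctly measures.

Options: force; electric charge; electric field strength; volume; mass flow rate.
electric charge

electric current should have units dimensionally equivalent to A (e.g. A).
The given unit 'A·s' reduces to A * s. Of the listed options, that is the dimensionality of electric charge.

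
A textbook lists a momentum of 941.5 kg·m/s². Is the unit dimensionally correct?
No

momentum has SI base units: kg * m / s
kg·m/s² does NOT reduce to kg * m / s; a valid unit for momentum would be e.g. kg·m/s.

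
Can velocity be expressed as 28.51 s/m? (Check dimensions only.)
No

velocity has SI base units: m / s
s/m does NOT reduce to m / s; a valid unit for velocity would be e.g. m/s.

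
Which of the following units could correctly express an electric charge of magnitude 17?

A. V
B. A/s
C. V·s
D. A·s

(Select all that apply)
D

electric charge has SI base units: A * s

Checking each option against A * s:
  A. V: ✗ does not match
  B. A/s: ✗ does not match
  C. V·s: ✗ does not match
  D. A·s: ✓ matches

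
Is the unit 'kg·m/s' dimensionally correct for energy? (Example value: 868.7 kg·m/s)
No

energy has SI base units: kg * m^2 / s^2
kg·m/s does NOT reduce to kg * m^2 / s^2; a valid unit for energy would be e.g. J.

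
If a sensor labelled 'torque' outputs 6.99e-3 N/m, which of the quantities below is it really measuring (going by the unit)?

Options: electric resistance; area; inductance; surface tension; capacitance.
surface tension

torque should have units dimensionally equivalent to kg * m^2 / s^2 (e.g. N·m).
The given unit 'N/m' reduces to kg / s^2. Of the listed options, that is the dimensionality of surface tension.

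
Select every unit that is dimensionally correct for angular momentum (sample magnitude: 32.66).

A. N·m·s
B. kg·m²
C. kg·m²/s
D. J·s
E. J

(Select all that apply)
A, C, D

angular momentum has SI base units: kg * m^2 / s

Checking each option against kg * m^2 / s:
  A. N·m·s: ✓ matches
  B. kg·m²: ✗ does not match
  C. kg·m²/s: ✓ matches
  D. J·s: ✓ matches
  E. J: ✗ does not match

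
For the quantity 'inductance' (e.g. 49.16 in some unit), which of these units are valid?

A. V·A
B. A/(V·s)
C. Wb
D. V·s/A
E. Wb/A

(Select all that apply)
D, E

inductance has SI base units: kg * m^2 / (A^2 * s^2)

Checking each option against kg * m^2 / (A^2 * s^2):
  A. V·A: ✗ does not match
  B. A/(V·s): ✗ does not match
  C. Wb: ✗ does not match
  D. V·s/A: ✓ matches
  E. Wb/A: ✓ matches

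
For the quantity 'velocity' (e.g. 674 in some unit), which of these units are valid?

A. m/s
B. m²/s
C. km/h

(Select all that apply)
A, C

velocity has SI base units: m / s

Checking each option against m / s:
  A. m/s: ✓ matches
  B. m²/s: ✗ does not match
  C. km/h: ✓ matches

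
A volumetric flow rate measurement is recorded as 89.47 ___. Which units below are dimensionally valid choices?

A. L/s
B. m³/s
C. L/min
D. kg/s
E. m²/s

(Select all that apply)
A, B, C

volumetric flow rate has SI base units: m^3 / s

Checking each option against m^3 / s:
  A. L/s: ✓ matches
  B. m³/s: ✓ matches
  C. L/min: ✓ matches
  D. kg/s: ✗ does not match
  E. m²/s: ✗ does not match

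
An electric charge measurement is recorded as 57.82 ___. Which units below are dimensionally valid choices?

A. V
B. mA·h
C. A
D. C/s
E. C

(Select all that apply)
B, E

electric charge has SI base units: A * s

Checking each option against A * s:
  A. V: ✗ does not match
  B. mA·h: ✓ matches
  C. A: ✗ does not match
  D. C/s: ✗ does not match
  E. C: ✓ matches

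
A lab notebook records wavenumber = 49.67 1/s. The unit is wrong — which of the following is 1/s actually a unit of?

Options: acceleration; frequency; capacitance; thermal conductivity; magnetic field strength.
frequency

wavenumber should have units dimensionally equivalent to 1 / m (e.g. 1/m).
The given unit '1/s' reduces to 1 / s. Of the listed options, that is the dimensionality of frequency.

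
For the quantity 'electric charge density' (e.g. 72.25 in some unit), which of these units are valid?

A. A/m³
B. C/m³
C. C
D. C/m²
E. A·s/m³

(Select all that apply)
B, E

electric charge density has SI base units: A * s / m^3

Checking each option against A * s / m^3:
  A. A/m³: ✗ does not match
  B. C/m³: ✓ matches
  C. C: ✗ does not match
  D. C/m²: ✗ does not match
  E. A·s/m³: ✓ matches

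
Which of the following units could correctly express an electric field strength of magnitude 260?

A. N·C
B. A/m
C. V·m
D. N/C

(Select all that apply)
D

electric field strength has SI base units: kg * m / (A * s^3)

Checking each option against kg * m / (A * s^3):
  A. N·C: ✗ does not match
  B. A/m: ✗ does not match
  C. V·m: ✗ does not match
  D. N/C: ✓ matches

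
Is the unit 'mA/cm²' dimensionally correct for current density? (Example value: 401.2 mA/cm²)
Yes

current density has SI base units: A / m^2
mA/cm² reduces to the same SI base units, so it is a valid unit for current density.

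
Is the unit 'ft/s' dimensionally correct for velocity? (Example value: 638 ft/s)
Yes

velocity has SI base units: m / s
ft/s reduces to the same SI base units, so it is a valid unit for velocity.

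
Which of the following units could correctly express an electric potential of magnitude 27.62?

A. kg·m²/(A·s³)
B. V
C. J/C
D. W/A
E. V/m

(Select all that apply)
A, B, C, D

electric potential has SI base units: kg * m^2 / (A * s^3)

Checking each option against kg * m^2 / (A * s^3):
  A. kg·m²/(A·s³): ✓ matches
  B. V: ✓ matches
  C. J/C: ✓ matches
  D. W/A: ✓ matches
  E. V/m: ✗ does not match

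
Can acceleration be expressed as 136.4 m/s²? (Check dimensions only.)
Yes

acceleration has SI base units: m / s^2
m/s² reduces to the same SI base units, so it is a valid unit for acceleration.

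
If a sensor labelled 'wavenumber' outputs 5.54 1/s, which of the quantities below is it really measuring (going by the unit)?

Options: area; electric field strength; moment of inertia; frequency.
frequency

wavenumber should have units dimensionally equivalent to 1 / m (e.g. 1/m).
The given unit '1/s' reduces to 1 / s. Of the listed options, that is the dimensionality of frequency.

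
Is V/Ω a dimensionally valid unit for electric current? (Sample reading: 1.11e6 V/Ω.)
Yes

electric current has SI base units: A
V/Ω reduces to the same SI base units, so it is a valid unit for electric current.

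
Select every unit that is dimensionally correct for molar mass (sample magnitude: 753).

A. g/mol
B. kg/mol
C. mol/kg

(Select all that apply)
A, B

molar mass has SI base units: kg / mol

Checking each option against kg / mol:
  A. g/mol: ✓ matches
  B. kg/mol: ✓ matches
  C. mol/kg: ✗ does not match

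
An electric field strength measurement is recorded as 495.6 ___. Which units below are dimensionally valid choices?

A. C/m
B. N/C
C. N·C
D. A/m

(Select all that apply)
B

electric field strength has SI base units: kg * m / (A * s^3)

Checking each option against kg * m / (A * s^3):
  A. C/m: ✗ does not match
  B. N/C: ✓ matches
  C. N·C: ✗ does not match
  D. A/m: ✗ does not match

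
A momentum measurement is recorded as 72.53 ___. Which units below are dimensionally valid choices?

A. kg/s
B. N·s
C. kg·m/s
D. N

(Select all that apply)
B, C

momentum has SI base units: kg * m / s

Checking each option against kg * m / s:
  A. kg/s: ✗ does not match
  B. N·s: ✓ matches
  C. kg·m/s: ✓ matches
  D. N: ✗ does not match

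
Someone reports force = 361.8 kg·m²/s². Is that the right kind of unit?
No

force has SI base units: kg * m / s^2
kg·m²/s² does NOT reduce to kg * m / s^2; a valid unit for force would be e.g. N.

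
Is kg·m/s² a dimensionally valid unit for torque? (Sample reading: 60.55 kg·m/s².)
No

torque has SI base units: kg * m^2 / s^2
kg·m/s² does NOT reduce to kg * m^2 / s^2; a valid unit for torque would be e.g. N·m.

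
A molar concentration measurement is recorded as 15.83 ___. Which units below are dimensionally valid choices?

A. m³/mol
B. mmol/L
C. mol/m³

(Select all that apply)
B, C

molar concentration has SI base units: mol / m^3

Checking each option against mol / m^3:
  A. m³/mol: ✗ does not match
  B. mmol/L: ✓ matches
  C. mol/m³: ✓ matches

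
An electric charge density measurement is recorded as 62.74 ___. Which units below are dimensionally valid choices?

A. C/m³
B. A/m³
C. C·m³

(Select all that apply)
A

electric charge density has SI base units: A * s / m^3

Checking each option against A * s / m^3:
  A. C/m³: ✓ matches
  B. A/m³: ✗ does not match
  C. C·m³: ✗ does not match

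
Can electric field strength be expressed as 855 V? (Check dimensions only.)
No

electric field strength has SI base units: kg * m / (A * s^3)
V does NOT reduce to kg * m / (A * s^3); a valid unit for electric field strength would be e.g. V/m.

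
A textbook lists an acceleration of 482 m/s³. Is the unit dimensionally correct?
No

acceleration has SI base units: m / s^2
m/s³ does NOT reduce to m / s^2; a valid unit for acceleration would be e.g. m/s².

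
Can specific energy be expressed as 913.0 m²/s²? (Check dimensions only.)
Yes

specific energy has SI base units: m^2 / s^2
m²/s² reduces to the same SI base units, so it is a valid unit for specific energy.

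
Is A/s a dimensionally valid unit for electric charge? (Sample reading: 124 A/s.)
No

electric charge has SI base units: A * s
A/s does NOT reduce to A * s; a valid unit for electric charge would be e.g. C.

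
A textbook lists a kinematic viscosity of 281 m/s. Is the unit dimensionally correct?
No

kinematic viscosity has SI base units: m^2 / s
m/s does NOT reduce to m^2 / s; a valid unit for kinematic viscosity would be e.g. m²/s.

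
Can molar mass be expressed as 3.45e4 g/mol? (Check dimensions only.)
Yes

molar mass has SI base units: kg / mol
g/mol reduces to the same SI base units, so it is a valid unit for molar mass.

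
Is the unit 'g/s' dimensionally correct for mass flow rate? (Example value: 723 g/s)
Yes

mass flow rate has SI base units: kg / s
g/s reduces to the same SI base units, so it is a valid unit for mass flow rate.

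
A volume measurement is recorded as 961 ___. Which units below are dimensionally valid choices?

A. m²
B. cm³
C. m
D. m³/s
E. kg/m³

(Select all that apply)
B

volume has SI base units: m^3

Checking each option against m^3:
  A. m²: ✗ does not match
  B. cm³: ✓ matches
  C. m: ✗ does not match
  D. m³/s: ✗ does not match
  E. kg/m³: ✗ does not match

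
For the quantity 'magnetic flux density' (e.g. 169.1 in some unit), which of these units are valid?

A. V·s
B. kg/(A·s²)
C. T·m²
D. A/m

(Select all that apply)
B

magnetic flux density has SI base units: kg / (A * s^2)

Checking each option against kg / (A * s^2):
  A. V·s: ✗ does not match
  B. kg/(A·s²): ✓ matches
  C. T·m²: ✗ does not match
  D. A/m: ✗ does not match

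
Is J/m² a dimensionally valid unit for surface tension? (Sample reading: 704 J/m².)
Yes

surface tension has SI base units: kg / s^2
J/m² reduces to the same SI base units, so it is a valid unit for surface tension.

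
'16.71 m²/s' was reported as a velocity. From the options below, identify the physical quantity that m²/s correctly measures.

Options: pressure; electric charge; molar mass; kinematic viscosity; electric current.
kinematic viscosity

velocity should have units dimensionally equivalent to m / s (e.g. m/s).
The given unit 'm²/s' reduces to m^2 / s. Of the listed options, that is the dimensionality of kinematic viscosity.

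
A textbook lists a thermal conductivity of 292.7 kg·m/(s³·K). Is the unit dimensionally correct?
Yes

thermal conductivity has SI base units: kg * m / (s^3 * K)
kg·m/(s³·K) reduces to the same SI base units, so it is a valid unit for thermal conductivity.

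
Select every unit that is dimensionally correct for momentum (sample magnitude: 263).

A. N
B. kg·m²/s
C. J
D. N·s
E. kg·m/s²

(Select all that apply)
D

momentum has SI base units: kg * m / s

Checking each option against kg * m / s:
  A. N: ✗ does not match
  B. kg·m²/s: ✗ does not match
  C. J: ✗ does not match
  D. N·s: ✓ matches
  E. kg·m/s²: ✗ does not match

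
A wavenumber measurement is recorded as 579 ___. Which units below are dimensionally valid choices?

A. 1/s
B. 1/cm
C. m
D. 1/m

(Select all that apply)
B, D

wavenumber has SI base units: 1 / m

Checking each option against 1 / m:
  A. 1/s: ✗ does not match
  B. 1/cm: ✓ matches
  C. m: ✗ does not match
  D. 1/m: ✓ matches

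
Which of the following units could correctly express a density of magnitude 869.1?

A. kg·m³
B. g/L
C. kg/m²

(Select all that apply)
B

density has SI base units: kg / m^3

Checking each option against kg / m^3:
  A. kg·m³: ✗ does not match
  B. g/L: ✓ matches
  C. kg/m²: ✗ does not match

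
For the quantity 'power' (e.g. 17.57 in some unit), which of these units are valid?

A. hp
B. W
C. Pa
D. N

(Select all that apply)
A, B

power has SI base units: kg * m^2 / s^3

Checking each option against kg * m^2 / s^3:
  A. hp: ✓ matches
  B. W: ✓ matches
  C. Pa: ✗ does not match
  D. N: ✗ does not match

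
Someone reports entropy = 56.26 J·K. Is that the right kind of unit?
No

entropy has SI base units: kg * m^2 / (s^2 * K)
J·K does NOT reduce to kg * m^2 / (s^2 * K); a valid unit for entropy would be e.g. J/K.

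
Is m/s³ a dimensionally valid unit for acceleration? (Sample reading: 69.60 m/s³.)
No

acceleration has SI base units: m / s^2
m/s³ does NOT reduce to m / s^2; a valid unit for acceleration would be e.g. m/s².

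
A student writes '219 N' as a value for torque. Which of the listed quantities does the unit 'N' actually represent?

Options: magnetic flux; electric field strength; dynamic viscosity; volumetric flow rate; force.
force

torque should have units dimensionally equivalent to kg * m^2 / s^2 (e.g. N·m).
The given unit 'N' reduces to kg * m / s^2. Of the listed options, that is the dimensionality of force.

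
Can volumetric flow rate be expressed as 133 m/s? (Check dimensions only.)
No

volumetric flow rate has SI base units: m^3 / s
m/s does NOT reduce to m^3 / s; a valid unit for volumetric flow rate would be e.g. m³/s.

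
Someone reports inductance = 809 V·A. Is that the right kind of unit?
No

inductance has SI base units: kg * m^2 / (A^2 * s^2)
V·A does NOT reduce to kg * m^2 / (A^2 * s^2); a valid unit for inductance would be e.g. H.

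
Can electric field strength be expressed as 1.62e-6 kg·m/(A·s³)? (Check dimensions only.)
Yes

electric field strength has SI base units: kg * m / (A * s^3)
kg·m/(A·s³) reduces to the same SI base units, so it is a valid unit for electric field strength.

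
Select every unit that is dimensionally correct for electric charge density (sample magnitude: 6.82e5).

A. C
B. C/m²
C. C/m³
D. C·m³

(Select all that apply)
C

electric charge density has SI base units: A * s / m^3

Checking each option against A * s / m^3:
  A. C: ✗ does not match
  B. C/m²: ✗ does not match
  C. C/m³: ✓ matches
  D. C·m³: ✗ does not match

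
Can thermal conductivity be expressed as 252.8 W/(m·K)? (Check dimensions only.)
Yes

thermal conductivity has SI base units: kg * m / (s^3 * K)
W/(m·K) reduces to the same SI base units, so it is a valid unit for thermal conductivity.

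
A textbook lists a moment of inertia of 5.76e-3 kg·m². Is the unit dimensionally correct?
Yes

moment of inertia has SI base units: kg * m^2
kg·m² reduces to the same SI base units, so it is a valid unit for moment of inertia.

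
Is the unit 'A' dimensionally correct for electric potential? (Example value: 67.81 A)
No

electric potential has SI base units: kg * m^2 / (A * s^3)
A does NOT reduce to kg * m^2 / (A * s^3); a valid unit for electric potential would be e.g. V.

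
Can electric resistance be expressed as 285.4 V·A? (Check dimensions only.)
No

electric resistance has SI base units: kg * m^2 / (A^2 * s^3)
V·A does NOT reduce to kg * m^2 / (A^2 * s^3); a valid unit for electric resistance would be e.g. Ω.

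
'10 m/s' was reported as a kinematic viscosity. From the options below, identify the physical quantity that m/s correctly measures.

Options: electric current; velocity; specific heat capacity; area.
velocity

kinematic viscosity should have units dimensionally equivalent to m^2 / s (e.g. m²/s).
The given unit 'm/s' reduces to m / s. Of the listed options, that is the dimensionality of velocity.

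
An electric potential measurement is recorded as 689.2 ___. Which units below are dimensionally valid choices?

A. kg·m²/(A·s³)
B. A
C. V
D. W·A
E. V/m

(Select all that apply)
A, C

electric potential has SI base units: kg * m^2 / (A * s^3)

Checking each option against kg * m^2 / (A * s^3):
  A. kg·m²/(A·s³): ✓ matches
  B. A: ✗ does not match
  C. V: ✓ matches
  D. W·A: ✗ does not match
  E. V/m: ✗ does not match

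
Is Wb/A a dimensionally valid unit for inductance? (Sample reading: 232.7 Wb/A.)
Yes

inductance has SI base units: kg * m^2 / (A^2 * s^2)
Wb/A reduces to the same SI base units, so it is a valid unit for inductance.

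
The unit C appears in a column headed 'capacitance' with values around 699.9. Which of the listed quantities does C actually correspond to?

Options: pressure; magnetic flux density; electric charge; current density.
electric charge

capacitance should have units dimensionally equivalent to A^2 * s^4 / (kg * m^2) (e.g. F).
The given unit 'C' reduces to A * s. Of the listed options, that is the dimensionality of electric charge.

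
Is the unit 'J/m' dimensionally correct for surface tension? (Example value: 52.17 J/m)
No

surface tension has SI base units: kg / s^2
J/m does NOT reduce to kg / s^2; a valid unit for surface tension would be e.g. N/m.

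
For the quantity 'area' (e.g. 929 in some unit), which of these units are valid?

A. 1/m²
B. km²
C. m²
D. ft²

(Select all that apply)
B, C, D

area has SI base units: m^2

Checking each option against m^2:
  A. 1/m²: ✗ does not match
  B. km²: ✓ matches
  C. m²: ✓ matches
  D. ft²: ✓ matches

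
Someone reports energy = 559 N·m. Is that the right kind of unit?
Yes

energy has SI base units: kg * m^2 / s^2
N·m reduces to the same SI base units, so it is a valid unit for energy.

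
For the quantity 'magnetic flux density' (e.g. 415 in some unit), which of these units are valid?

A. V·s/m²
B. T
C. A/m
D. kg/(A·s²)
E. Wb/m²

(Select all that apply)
A, B, D, E

magnetic flux density has SI base units: kg / (A * s^2)

Checking each option against kg / (A * s^2):
  A. V·s/m²: ✓ matches
  B. T: ✓ matches
  C. A/m: ✗ does not match
  D. kg/(A·s²): ✓ matches
  E. Wb/m²: ✓ matches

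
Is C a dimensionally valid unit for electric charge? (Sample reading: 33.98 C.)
Yes

electric charge has SI base units: A * s
C reduces to the same SI base units, so it is a valid unit for electric charge.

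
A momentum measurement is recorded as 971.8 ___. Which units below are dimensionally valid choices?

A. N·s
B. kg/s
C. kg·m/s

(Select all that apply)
A, C

momentum has SI base units: kg * m / s

Checking each option against kg * m / s:
  A. N·s: ✓ matches
  B. kg/s: ✗ does not match
  C. kg·m/s: ✓ matches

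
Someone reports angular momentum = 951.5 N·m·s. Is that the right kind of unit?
Yes

angular momentum has SI base units: kg * m^2 / s
N·m·s reduces to the same SI base units, so it is a valid unit for angular momentum.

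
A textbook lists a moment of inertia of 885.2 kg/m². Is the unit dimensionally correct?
No

moment of inertia has SI base units: kg * m^2
kg/m² does NOT reduce to kg * m^2; a valid unit for moment of inertia would be e.g. kg·m².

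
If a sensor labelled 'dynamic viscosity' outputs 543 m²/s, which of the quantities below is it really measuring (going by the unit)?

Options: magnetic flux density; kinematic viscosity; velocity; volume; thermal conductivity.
kinematic viscosity

dynamic viscosity should have units dimensionally equivalent to kg / (m * s) (e.g. Pa·s).
The given unit 'm²/s' reduces to m^2 / s. Of the listed options, that is the dimensionality of kinematic viscosity.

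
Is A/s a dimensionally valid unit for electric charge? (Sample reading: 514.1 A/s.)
No

electric charge has SI base units: A * s
A/s does NOT reduce to A * s; a valid unit for electric charge would be e.g. C.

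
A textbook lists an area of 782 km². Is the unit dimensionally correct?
Yes

area has SI base units: m^2
km² reduces to the same SI base units, so it is a valid unit for area.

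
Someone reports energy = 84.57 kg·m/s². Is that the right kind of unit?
No

energy has SI base units: kg * m^2 / s^2
kg·m/s² does NOT reduce to kg * m^2 / s^2; a valid unit for energy would be e.g. J.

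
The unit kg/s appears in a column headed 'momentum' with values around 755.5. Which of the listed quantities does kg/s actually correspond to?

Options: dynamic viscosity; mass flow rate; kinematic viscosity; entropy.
mass flow rate

momentum should have units dimensionally equivalent to kg * m / s (e.g. kg·m/s).
The given unit 'kg/s' reduces to kg / s. Of the listed options, that is the dimensionality of mass flow rate.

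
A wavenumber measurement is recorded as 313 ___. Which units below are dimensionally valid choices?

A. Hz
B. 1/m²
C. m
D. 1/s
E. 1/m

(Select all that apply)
E

wavenumber has SI base units: 1 / m

Checking each option against 1 / m:
  A. Hz: ✗ does not match
  B. 1/m²: ✗ does not match
  C. m: ✗ does not match
  D. 1/s: ✗ does not match
  E. 1/m: ✓ matches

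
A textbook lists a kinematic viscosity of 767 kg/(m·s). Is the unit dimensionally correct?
No

kinematic viscosity has SI base units: m^2 / s
kg/(m·s) does NOT reduce to m^2 / s; a valid unit for kinematic viscosity would be e.g. m²/s.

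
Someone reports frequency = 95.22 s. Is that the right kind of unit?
No

frequency has SI base units: 1 / s
s does NOT reduce to 1 / s; a valid unit for frequency would be e.g. Hz.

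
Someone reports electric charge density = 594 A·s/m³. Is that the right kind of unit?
Yes

electric charge density has SI base units: A * s / m^3
A·s/m³ reduces to the same SI base units, so it is a valid unit for electric charge density.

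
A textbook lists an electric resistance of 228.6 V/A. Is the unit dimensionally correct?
Yes

electric resistance has SI base units: kg * m^2 / (A^2 * s^3)
V/A reduces to the same SI base units, so it is a valid unit for electric resistance.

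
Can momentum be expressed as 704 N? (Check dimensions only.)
No

momentum has SI base units: kg * m / s
N does NOT reduce to kg * m / s; a valid unit for momentum would be e.g. kg·m/s.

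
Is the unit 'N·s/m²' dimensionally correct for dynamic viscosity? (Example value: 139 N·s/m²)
Yes

dynamic viscosity has SI base units: kg / (m * s)
N·s/m² reduces to the same SI base units, so it is a valid unit for dynamic viscosity.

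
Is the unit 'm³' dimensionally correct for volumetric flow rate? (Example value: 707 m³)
No

volumetric flow rate has SI base units: m^3 / s
m³ does NOT reduce to m^3 / s; a valid unit for volumetric flow rate would be e.g. m³/s.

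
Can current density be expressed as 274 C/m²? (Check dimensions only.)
No

current density has SI base units: A / m^2
C/m² does NOT reduce to A / m^2; a valid unit for current density would be e.g. A/m².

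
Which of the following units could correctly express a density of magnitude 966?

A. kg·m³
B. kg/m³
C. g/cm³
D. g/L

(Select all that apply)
B, C, D

density has SI base units: kg / m^3

Checking each option against kg / m^3:
  A. kg·m³: ✗ does not match
  B. kg/m³: ✓ matches
  C. g/cm³: ✓ matches
  D. g/L: ✓ matches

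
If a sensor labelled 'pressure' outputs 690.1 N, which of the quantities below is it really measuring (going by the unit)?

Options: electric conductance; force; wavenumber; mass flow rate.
force

pressure should have units dimensionally equivalent to kg / (m * s^2) (e.g. Pa).
The given unit 'N' reduces to kg * m / s^2. Of the listed options, that is the dimensionality of force.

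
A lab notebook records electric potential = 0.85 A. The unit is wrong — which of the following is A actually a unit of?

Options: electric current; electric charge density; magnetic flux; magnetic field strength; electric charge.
electric current

electric potential should have units dimensionally equivalent to kg * m^2 / (A * s^3) (e.g. V).
The given unit 'A' reduces to A. Of the listed options, that is the dimensionality of electric current.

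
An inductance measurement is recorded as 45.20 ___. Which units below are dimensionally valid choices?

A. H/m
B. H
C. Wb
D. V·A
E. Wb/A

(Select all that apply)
B, E

inductance has SI base units: kg * m^2 / (A^2 * s^2)

Checking each option against kg * m^2 / (A^2 * s^2):
  A. H/m: ✗ does not match
  B. H: ✓ matches
  C. Wb: ✗ does not match
  D. V·A: ✗ does not match
  E. Wb/A: ✓ matches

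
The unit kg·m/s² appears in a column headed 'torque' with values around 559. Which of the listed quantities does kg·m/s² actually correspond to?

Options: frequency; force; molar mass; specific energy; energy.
force

torque should have units dimensionally equivalent to kg * m^2 / s^2 (e.g. N·m).
The given unit 'kg·m/s²' reduces to kg * m / s^2. Of the listed options, that is the dimensionality of force.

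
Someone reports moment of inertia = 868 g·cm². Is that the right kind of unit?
Yes

moment of inertia has SI base units: kg * m^2
g·cm² reduces to the same SI base units, so it is a valid unit for moment of inertia.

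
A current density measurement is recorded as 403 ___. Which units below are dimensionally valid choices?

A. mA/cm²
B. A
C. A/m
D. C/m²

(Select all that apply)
A

current density has SI base units: A / m^2

Checking each option against A / m^2:
  A. mA/cm²: ✓ matches
  B. A: ✗ does not match
  C. A/m: ✗ does not match
  D. C/m²: ✗ does not match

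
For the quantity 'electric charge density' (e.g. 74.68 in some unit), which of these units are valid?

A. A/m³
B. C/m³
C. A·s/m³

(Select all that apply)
B, C

electric charge density has SI base units: A * s / m^3

Checking each option against A * s / m^3:
  A. A/m³: ✗ does not match
  B. C/m³: ✓ matches
  C. A·s/m³: ✓ matches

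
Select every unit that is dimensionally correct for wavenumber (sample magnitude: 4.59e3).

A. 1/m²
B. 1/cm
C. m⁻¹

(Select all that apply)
B, C

wavenumber has SI base units: 1 / m

Checking each option against 1 / m:
  A. 1/m²: ✗ does not match
  B. 1/cm: ✓ matches
  C. m⁻¹: ✓ matches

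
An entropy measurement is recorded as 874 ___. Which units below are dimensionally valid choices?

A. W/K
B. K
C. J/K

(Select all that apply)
C

entropy has SI base units: kg * m^2 / (s^2 * K)

Checking each option against kg * m^2 / (s^2 * K):
  A. W/K: ✗ does not match
  B. K: ✗ does not match
  C. J/K: ✓ matches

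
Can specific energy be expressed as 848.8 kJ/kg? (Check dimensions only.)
Yes

specific energy has SI base units: m^2 / s^2
kJ/kg reduces to the same SI base units, so it is a valid unit for specific energy.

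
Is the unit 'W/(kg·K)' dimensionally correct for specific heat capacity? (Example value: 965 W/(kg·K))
No

specific heat capacity has SI base units: m^2 / (s^2 * K)
W/(kg·K) does NOT reduce to m^2 / (s^2 * K); a valid unit for specific heat capacity would be e.g. J/(kg·K).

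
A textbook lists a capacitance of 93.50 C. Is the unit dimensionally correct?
No

capacitance has SI base units: A^2 * s^4 / (kg * m^2)
C does NOT reduce to A^2 * s^4 / (kg * m^2); a valid unit for capacitance would be e.g. F.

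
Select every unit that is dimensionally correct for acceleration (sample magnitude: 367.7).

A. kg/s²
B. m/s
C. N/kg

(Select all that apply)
C

acceleration has SI base units: m / s^2

Checking each option against m / s^2:
  A. kg/s²: ✗ does not match
  B. m/s: ✗ does not match
  C. N/kg: ✓ matches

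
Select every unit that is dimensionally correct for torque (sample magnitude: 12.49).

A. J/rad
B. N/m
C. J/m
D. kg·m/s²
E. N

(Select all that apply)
A

torque has SI base units: kg * m^2 / s^2

Checking each option against kg * m^2 / s^2:
  A. J/rad: ✓ matches
  B. N/m: ✗ does not match
  C. J/m: ✗ does not match
  D. kg·m/s²: ✗ does not match
  E. N: ✗ does not match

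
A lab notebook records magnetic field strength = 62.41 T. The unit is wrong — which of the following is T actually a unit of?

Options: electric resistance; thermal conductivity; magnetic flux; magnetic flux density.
magnetic flux density

magnetic field strength should have units dimensionally equivalent to A / m (e.g. A/m).
The given unit 'T' reduces to kg / (A * s^2). Of the listed options, that is the dimensionality of magnetic flux density.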